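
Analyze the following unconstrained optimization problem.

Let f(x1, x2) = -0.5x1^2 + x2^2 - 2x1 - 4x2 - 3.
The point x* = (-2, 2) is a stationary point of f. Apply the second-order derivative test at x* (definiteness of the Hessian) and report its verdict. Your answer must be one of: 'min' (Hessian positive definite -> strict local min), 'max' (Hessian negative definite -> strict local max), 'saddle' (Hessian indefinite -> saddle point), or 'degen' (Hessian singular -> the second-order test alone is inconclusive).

Compute the Hessian H = grad^2 f:
  H = [[-1, 0], [0, 2]]
Verify stationarity: grad f(x*) = H x* + g = (0, 0).
Eigenvalues of H: -1, 2.
Eigenvalues have mixed signs, so H is indefinite -> x* is a saddle point.

saddle


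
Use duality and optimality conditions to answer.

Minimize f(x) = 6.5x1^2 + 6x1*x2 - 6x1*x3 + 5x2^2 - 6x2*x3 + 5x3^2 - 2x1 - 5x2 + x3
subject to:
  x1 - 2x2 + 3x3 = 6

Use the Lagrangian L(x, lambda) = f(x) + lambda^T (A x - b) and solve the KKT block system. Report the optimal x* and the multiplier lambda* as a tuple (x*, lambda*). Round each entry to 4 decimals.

Form the Lagrangian:
  L(x, lambda) = (1/2) x^T Q x + c^T x + lambda^T (A x - b)
Stationarity (grad_x L = 0): Q x + c + A^T lambda = 0.
Primal feasibility: A x = b.

This gives the KKT block system:
  [ Q   A^T ] [ x     ]   [-c ]
  [ A    0  ] [ lambda ] = [ b ]

Solving the linear system:
  x*      = (1.1448, 0.1497, 1.7182)
  lambda* = (-3.4716)
  f(x*)   = 9.7549

x* = (1.1448, 0.1497, 1.7182), lambda* = (-3.4716)


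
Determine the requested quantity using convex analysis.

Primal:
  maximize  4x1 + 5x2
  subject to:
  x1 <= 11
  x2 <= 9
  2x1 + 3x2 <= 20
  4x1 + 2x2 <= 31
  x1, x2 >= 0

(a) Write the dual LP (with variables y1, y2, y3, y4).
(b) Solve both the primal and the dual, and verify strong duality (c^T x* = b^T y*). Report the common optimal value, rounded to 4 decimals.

The standard primal-dual pair for 'max c^T x s.t. A x <= b, x >= 0' is:
  Dual:  min b^T y  s.t.  A^T y >= c,  y >= 0.

So the dual LP is:
  minimize  11y1 + 9y2 + 20y3 + 31y4
  subject to:
    y1 + 2y3 + 4y4 >= 4
    y2 + 3y3 + 2y4 >= 5
    y1, y2, y3, y4 >= 0

Solving the primal: x* = (6.625, 2.25).
  primal value c^T x* = 37.75.
Solving the dual: y* = (0, 0, 1.5, 0.25).
  dual value b^T y* = 37.75.
Strong duality: c^T x* = b^T y*. Confirmed.

37.75


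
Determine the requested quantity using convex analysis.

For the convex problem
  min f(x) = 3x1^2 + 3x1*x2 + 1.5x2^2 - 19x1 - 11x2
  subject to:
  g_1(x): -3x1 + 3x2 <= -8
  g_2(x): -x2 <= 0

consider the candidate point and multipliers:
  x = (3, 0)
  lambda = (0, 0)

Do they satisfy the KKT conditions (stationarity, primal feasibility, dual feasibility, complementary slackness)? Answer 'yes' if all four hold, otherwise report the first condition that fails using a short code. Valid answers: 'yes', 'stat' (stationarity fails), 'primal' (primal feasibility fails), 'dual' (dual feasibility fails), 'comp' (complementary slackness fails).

Gradient of f: grad f(x) = Q x + c = (-1, -2)
Constraint values g_i(x) = a_i^T x - b_i:
  g_1((3, 0)) = -1
  g_2((3, 0)) = 0
Stationarity residual: grad f(x) + sum_i lambda_i a_i = (-1, -2)
  -> stationarity FAILS
Primal feasibility (all g_i <= 0): OK
Dual feasibility (all lambda_i >= 0): OK
Complementary slackness (lambda_i * g_i(x) = 0 for all i): OK

Verdict: the first failing condition is stationarity -> stat.

stat


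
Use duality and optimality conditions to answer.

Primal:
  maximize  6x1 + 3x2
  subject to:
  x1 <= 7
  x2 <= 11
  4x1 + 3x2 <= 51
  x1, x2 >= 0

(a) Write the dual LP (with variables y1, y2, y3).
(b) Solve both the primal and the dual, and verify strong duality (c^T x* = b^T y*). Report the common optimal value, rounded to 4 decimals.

The standard primal-dual pair for 'max c^T x s.t. A x <= b, x >= 0' is:
  Dual:  min b^T y  s.t.  A^T y >= c,  y >= 0.

So the dual LP is:
  minimize  7y1 + 11y2 + 51y3
  subject to:
    y1 + 4y3 >= 6
    y2 + 3y3 >= 3
    y1, y2, y3 >= 0

Solving the primal: x* = (7, 7.6667).
  primal value c^T x* = 65.
Solving the dual: y* = (2, 0, 1).
  dual value b^T y* = 65.
Strong duality: c^T x* = b^T y*. Confirmed.

65


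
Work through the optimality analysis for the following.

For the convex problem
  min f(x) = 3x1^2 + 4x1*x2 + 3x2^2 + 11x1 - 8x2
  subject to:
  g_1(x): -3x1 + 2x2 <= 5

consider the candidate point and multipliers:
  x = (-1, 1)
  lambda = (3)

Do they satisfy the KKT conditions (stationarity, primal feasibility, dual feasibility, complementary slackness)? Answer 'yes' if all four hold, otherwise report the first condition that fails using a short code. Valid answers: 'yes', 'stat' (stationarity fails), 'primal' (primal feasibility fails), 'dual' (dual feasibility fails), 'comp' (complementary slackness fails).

Gradient of f: grad f(x) = Q x + c = (9, -6)
Constraint values g_i(x) = a_i^T x - b_i:
  g_1((-1, 1)) = 0
Stationarity residual: grad f(x) + sum_i lambda_i a_i = (0, 0)
  -> stationarity OK
Primal feasibility (all g_i <= 0): OK
Dual feasibility (all lambda_i >= 0): OK
Complementary slackness (lambda_i * g_i(x) = 0 for all i): OK

Verdict: yes, KKT holds.

yes


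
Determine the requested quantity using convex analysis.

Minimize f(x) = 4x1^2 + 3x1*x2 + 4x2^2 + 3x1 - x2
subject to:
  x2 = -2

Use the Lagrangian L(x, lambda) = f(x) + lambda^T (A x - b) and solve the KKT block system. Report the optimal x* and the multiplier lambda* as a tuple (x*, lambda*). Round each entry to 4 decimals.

Form the Lagrangian:
  L(x, lambda) = (1/2) x^T Q x + c^T x + lambda^T (A x - b)
Stationarity (grad_x L = 0): Q x + c + A^T lambda = 0.
Primal feasibility: A x = b.

This gives the KKT block system:
  [ Q   A^T ] [ x     ]   [-c ]
  [ A    0  ] [ lambda ] = [ b ]

Solving the linear system:
  x*      = (0.375, -2)
  lambda* = (15.875)
  f(x*)   = 17.4375

x* = (0.375, -2), lambda* = (15.875)


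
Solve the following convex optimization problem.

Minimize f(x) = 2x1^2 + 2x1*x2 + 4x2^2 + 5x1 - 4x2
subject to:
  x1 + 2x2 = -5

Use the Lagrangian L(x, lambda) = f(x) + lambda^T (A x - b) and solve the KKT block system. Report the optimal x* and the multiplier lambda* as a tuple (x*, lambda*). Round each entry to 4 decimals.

Form the Lagrangian:
  L(x, lambda) = (1/2) x^T Q x + c^T x + lambda^T (A x - b)
Stationarity (grad_x L = 0): Q x + c + A^T lambda = 0.
Primal feasibility: A x = b.

This gives the KKT block system:
  [ Q   A^T ] [ x     ]   [-c ]
  [ A    0  ] [ lambda ] = [ b ]

Solving the linear system:
  x*      = (-3, -1)
  lambda* = (9)
  f(x*)   = 17

x* = (-3, -1), lambda* = (9)


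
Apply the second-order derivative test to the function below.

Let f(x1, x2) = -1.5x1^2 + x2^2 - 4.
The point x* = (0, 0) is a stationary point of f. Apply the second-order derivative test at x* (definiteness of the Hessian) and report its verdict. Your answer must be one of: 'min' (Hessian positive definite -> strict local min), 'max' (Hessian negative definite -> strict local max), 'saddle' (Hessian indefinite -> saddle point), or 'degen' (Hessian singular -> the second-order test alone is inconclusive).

Compute the Hessian H = grad^2 f:
  H = [[-3, 0], [0, 2]]
Verify stationarity: grad f(x*) = H x* + g = (0, 0).
Eigenvalues of H: -3, 2.
Eigenvalues have mixed signs, so H is indefinite -> x* is a saddle point.

saddle


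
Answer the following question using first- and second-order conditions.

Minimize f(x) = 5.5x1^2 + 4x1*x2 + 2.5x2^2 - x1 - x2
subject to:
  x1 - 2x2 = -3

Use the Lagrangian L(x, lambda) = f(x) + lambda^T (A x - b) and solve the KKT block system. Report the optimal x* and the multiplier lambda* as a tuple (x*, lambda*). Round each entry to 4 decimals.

Form the Lagrangian:
  L(x, lambda) = (1/2) x^T Q x + c^T x + lambda^T (A x - b)
Stationarity (grad_x L = 0): Q x + c + A^T lambda = 0.
Primal feasibility: A x = b.

This gives the KKT block system:
  [ Q   A^T ] [ x     ]   [-c ]
  [ A    0  ] [ lambda ] = [ b ]

Solving the linear system:
  x*      = (-0.5077, 1.2462)
  lambda* = (1.6)
  f(x*)   = 2.0308

x* = (-0.5077, 1.2462), lambda* = (1.6)


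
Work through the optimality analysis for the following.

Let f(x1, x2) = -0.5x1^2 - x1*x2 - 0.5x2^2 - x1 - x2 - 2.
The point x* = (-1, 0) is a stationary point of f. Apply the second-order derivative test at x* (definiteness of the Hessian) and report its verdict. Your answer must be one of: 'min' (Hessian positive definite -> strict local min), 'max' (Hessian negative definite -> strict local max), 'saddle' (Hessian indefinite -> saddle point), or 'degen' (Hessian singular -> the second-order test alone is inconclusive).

Compute the Hessian H = grad^2 f:
  H = [[-1, -1], [-1, -1]]
Verify stationarity: grad f(x*) = H x* + g = (0, 0).
Eigenvalues of H: -2, 0.
H has a zero eigenvalue (singular; negative semidefinite but not definite), so H is neither positive definite, negative definite, nor indefinite. The second-order test alone is inconclusive -> degen.
(Indeed, f is constant along the null direction of H through x*, so x* is not a strict local extremum.)

degen


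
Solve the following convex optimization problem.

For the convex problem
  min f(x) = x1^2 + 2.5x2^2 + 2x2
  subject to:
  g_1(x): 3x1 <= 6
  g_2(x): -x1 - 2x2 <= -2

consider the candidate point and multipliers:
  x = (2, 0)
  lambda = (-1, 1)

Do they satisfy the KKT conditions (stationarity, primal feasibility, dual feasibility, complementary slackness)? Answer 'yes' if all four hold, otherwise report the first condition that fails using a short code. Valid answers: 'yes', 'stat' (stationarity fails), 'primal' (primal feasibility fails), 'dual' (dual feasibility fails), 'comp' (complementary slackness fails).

Gradient of f: grad f(x) = Q x + c = (4, 2)
Constraint values g_i(x) = a_i^T x - b_i:
  g_1((2, 0)) = 0
  g_2((2, 0)) = 0
Stationarity residual: grad f(x) + sum_i lambda_i a_i = (0, 0)
  -> stationarity OK
Primal feasibility (all g_i <= 0): OK
Dual feasibility (all lambda_i >= 0): FAILS
Complementary slackness (lambda_i * g_i(x) = 0 for all i): OK

Verdict: the first failing condition is dual_feasibility -> dual.

dual


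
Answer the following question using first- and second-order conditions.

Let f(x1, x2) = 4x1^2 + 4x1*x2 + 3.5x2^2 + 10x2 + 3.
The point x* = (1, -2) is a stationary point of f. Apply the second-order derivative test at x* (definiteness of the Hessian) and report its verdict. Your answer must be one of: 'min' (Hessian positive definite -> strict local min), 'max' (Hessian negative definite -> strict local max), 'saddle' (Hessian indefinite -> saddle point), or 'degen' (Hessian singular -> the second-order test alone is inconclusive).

Compute the Hessian H = grad^2 f:
  H = [[8, 4], [4, 7]]
Verify stationarity: grad f(x*) = H x* + g = (0, 0).
Eigenvalues of H: 3.4689, 11.5311.
Both eigenvalues > 0, so H is positive definite -> x* is a strict local min.

min


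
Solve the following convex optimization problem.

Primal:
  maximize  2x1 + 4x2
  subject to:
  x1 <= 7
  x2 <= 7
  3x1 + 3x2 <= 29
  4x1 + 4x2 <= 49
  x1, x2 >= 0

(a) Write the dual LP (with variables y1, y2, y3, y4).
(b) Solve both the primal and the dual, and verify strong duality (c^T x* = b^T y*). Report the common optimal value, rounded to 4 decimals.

The standard primal-dual pair for 'max c^T x s.t. A x <= b, x >= 0' is:
  Dual:  min b^T y  s.t.  A^T y >= c,  y >= 0.

So the dual LP is:
  minimize  7y1 + 7y2 + 29y3 + 49y4
  subject to:
    y1 + 3y3 + 4y4 >= 2
    y2 + 3y3 + 4y4 >= 4
    y1, y2, y3, y4 >= 0

Solving the primal: x* = (2.6667, 7).
  primal value c^T x* = 33.3333.
Solving the dual: y* = (0, 2, 0.6667, 0).
  dual value b^T y* = 33.3333.
Strong duality: c^T x* = b^T y*. Confirmed.

33.3333


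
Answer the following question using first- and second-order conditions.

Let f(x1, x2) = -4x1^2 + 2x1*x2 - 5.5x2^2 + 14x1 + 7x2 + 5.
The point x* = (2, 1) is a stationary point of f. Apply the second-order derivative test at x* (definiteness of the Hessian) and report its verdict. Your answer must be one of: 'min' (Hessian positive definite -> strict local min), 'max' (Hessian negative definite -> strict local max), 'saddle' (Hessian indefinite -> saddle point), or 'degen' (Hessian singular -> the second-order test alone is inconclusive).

Compute the Hessian H = grad^2 f:
  H = [[-8, 2], [2, -11]]
Verify stationarity: grad f(x*) = H x* + g = (0, 0).
Eigenvalues of H: -12, -7.
Both eigenvalues < 0, so H is negative definite -> x* is a strict local max.

max


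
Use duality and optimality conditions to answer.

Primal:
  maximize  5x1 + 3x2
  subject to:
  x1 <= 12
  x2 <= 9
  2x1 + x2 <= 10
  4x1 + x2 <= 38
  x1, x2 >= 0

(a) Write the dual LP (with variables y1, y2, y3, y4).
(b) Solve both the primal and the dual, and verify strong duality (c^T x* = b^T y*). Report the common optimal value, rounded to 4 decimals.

The standard primal-dual pair for 'max c^T x s.t. A x <= b, x >= 0' is:
  Dual:  min b^T y  s.t.  A^T y >= c,  y >= 0.

So the dual LP is:
  minimize  12y1 + 9y2 + 10y3 + 38y4
  subject to:
    y1 + 2y3 + 4y4 >= 5
    y2 + y3 + y4 >= 3
    y1, y2, y3, y4 >= 0

Solving the primal: x* = (0.5, 9).
  primal value c^T x* = 29.5.
Solving the dual: y* = (0, 0.5, 2.5, 0).
  dual value b^T y* = 29.5.
Strong duality: c^T x* = b^T y*. Confirmed.

29.5


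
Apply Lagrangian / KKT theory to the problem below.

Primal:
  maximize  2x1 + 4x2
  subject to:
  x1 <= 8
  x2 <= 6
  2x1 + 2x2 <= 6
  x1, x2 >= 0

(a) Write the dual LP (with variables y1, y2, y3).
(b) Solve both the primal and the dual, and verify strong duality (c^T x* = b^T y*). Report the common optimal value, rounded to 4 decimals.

The standard primal-dual pair for 'max c^T x s.t. A x <= b, x >= 0' is:
  Dual:  min b^T y  s.t.  A^T y >= c,  y >= 0.

So the dual LP is:
  minimize  8y1 + 6y2 + 6y3
  subject to:
    y1 + 2y3 >= 2
    y2 + 2y3 >= 4
    y1, y2, y3 >= 0

Solving the primal: x* = (0, 3).
  primal value c^T x* = 12.
Solving the dual: y* = (0, 0, 2).
  dual value b^T y* = 12.
Strong duality: c^T x* = b^T y*. Confirmed.

12


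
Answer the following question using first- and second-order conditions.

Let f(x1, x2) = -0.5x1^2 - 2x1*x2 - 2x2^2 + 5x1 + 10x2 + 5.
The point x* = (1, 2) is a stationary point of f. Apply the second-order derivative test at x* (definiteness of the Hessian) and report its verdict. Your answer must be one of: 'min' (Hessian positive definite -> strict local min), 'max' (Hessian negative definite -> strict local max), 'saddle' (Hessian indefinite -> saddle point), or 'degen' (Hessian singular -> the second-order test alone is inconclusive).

Compute the Hessian H = grad^2 f:
  H = [[-1, -2], [-2, -4]]
Verify stationarity: grad f(x*) = H x* + g = (0, 0).
Eigenvalues of H: -5, 0.
H has a zero eigenvalue (singular; negative semidefinite but not definite), so H is neither positive definite, negative definite, nor indefinite. The second-order test alone is inconclusive -> degen.
(Indeed, f is constant along the null direction of H through x*, so x* is not a strict local extremum.)

degen


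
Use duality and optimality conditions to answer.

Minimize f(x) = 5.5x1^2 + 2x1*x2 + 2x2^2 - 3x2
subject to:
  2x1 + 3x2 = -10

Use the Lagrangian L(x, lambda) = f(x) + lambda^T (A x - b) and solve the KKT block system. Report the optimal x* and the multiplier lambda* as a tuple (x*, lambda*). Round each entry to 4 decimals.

Form the Lagrangian:
  L(x, lambda) = (1/2) x^T Q x + c^T x + lambda^T (A x - b)
Stationarity (grad_x L = 0): Q x + c + A^T lambda = 0.
Primal feasibility: A x = b.

This gives the KKT block system:
  [ Q   A^T ] [ x     ]   [-c ]
  [ A    0  ] [ lambda ] = [ b ]

Solving the linear system:
  x*      = (-0.4176, -3.0549)
  lambda* = (5.3516)
  f(x*)   = 31.3407

x* = (-0.4176, -3.0549), lambda* = (5.3516)


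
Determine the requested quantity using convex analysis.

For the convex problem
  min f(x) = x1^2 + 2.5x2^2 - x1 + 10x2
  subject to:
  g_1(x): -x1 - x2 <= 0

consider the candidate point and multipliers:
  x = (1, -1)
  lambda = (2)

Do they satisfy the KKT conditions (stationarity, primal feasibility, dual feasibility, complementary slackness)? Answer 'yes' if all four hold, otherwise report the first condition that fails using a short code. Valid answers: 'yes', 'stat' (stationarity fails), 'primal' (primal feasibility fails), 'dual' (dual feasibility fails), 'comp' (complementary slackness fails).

Gradient of f: grad f(x) = Q x + c = (1, 5)
Constraint values g_i(x) = a_i^T x - b_i:
  g_1((1, -1)) = 0
Stationarity residual: grad f(x) + sum_i lambda_i a_i = (-1, 3)
  -> stationarity FAILS
Primal feasibility (all g_i <= 0): OK
Dual feasibility (all lambda_i >= 0): OK
Complementary slackness (lambda_i * g_i(x) = 0 for all i): OK

Verdict: the first failing condition is stationarity -> stat.

stat


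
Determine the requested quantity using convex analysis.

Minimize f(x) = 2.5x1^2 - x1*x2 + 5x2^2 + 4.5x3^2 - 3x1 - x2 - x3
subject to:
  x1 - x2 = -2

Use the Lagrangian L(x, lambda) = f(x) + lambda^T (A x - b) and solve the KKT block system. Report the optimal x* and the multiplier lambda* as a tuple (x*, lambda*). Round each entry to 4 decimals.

Form the Lagrangian:
  L(x, lambda) = (1/2) x^T Q x + c^T x + lambda^T (A x - b)
Stationarity (grad_x L = 0): Q x + c + A^T lambda = 0.
Primal feasibility: A x = b.

This gives the KKT block system:
  [ Q   A^T ] [ x     ]   [-c ]
  [ A    0  ] [ lambda ] = [ b ]

Solving the linear system:
  x*      = (-1.0769, 0.9231, 0.1111)
  lambda* = (9.3077)
  f(x*)   = 10.406

x* = (-1.0769, 0.9231, 0.1111), lambda* = (9.3077)


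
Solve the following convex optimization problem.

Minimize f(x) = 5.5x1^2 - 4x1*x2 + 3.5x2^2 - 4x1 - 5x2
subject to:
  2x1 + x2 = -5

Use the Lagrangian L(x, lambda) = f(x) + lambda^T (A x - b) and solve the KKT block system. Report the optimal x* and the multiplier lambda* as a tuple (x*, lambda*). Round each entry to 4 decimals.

Form the Lagrangian:
  L(x, lambda) = (1/2) x^T Q x + c^T x + lambda^T (A x - b)
Stationarity (grad_x L = 0): Q x + c + A^T lambda = 0.
Primal feasibility: A x = b.

This gives the KKT block system:
  [ Q   A^T ] [ x     ]   [-c ]
  [ A    0  ] [ lambda ] = [ b ]

Solving the linear system:
  x*      = (-1.7455, -1.5091)
  lambda* = (8.5818)
  f(x*)   = 28.7182

x* = (-1.7455, -1.5091), lambda* = (8.5818)


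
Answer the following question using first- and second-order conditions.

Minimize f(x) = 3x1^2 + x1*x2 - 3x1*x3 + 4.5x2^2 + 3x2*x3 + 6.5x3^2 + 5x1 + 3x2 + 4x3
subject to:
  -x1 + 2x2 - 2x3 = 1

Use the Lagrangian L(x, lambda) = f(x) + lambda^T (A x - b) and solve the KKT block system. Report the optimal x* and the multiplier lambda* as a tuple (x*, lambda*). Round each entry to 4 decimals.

Form the Lagrangian:
  L(x, lambda) = (1/2) x^T Q x + c^T x + lambda^T (A x - b)
Stationarity (grad_x L = 0): Q x + c + A^T lambda = 0.
Primal feasibility: A x = b.

This gives the KKT block system:
  [ Q   A^T ] [ x     ]   [-c ]
  [ A    0  ] [ lambda ] = [ b ]

Solving the linear system:
  x*      = (-0.8519, -0.2685, -0.3426)
  lambda* = (0.6481)
  f(x*)   = -3.5417

x* = (-0.8519, -0.2685, -0.3426), lambda* = (0.6481)


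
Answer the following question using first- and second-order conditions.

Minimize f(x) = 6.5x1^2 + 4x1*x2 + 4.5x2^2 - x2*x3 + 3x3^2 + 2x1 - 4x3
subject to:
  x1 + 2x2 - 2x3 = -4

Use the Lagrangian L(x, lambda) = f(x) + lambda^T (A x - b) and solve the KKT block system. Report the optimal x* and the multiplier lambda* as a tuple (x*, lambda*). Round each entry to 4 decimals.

Form the Lagrangian:
  L(x, lambda) = (1/2) x^T Q x + c^T x + lambda^T (A x - b)
Stationarity (grad_x L = 0): Q x + c + A^T lambda = 0.
Primal feasibility: A x = b.

This gives the KKT block system:
  [ Q   A^T ] [ x     ]   [-c ]
  [ A    0  ] [ lambda ] = [ b ]

Solving the linear system:
  x*      = (-0.2667, -0.3282, 1.5385)
  lambda* = (2.7795)
  f(x*)   = 2.2154

x* = (-0.2667, -0.3282, 1.5385), lambda* = (2.7795)


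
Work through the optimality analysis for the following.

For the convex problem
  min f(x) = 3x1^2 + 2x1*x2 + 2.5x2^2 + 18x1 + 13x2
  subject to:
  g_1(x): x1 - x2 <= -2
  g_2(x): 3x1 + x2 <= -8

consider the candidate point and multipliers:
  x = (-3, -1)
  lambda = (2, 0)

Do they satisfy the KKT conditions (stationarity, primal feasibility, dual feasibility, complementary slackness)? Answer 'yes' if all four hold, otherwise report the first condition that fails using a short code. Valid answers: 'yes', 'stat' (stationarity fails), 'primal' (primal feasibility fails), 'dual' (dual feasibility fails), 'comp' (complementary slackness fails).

Gradient of f: grad f(x) = Q x + c = (-2, 2)
Constraint values g_i(x) = a_i^T x - b_i:
  g_1((-3, -1)) = 0
  g_2((-3, -1)) = -2
Stationarity residual: grad f(x) + sum_i lambda_i a_i = (0, 0)
  -> stationarity OK
Primal feasibility (all g_i <= 0): OK
Dual feasibility (all lambda_i >= 0): OK
Complementary slackness (lambda_i * g_i(x) = 0 for all i): OK

Verdict: yes, KKT holds.

yes


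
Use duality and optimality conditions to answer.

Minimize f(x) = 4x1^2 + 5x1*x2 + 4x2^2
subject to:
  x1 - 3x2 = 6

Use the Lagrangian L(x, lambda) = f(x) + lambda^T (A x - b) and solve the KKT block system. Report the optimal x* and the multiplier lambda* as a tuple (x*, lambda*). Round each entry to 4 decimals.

Form the Lagrangian:
  L(x, lambda) = (1/2) x^T Q x + c^T x + lambda^T (A x - b)
Stationarity (grad_x L = 0): Q x + c + A^T lambda = 0.
Primal feasibility: A x = b.

This gives the KKT block system:
  [ Q   A^T ] [ x     ]   [-c ]
  [ A    0  ] [ lambda ] = [ b ]

Solving the linear system:
  x*      = (1.2545, -1.5818)
  lambda* = (-2.1273)
  f(x*)   = 6.3818

x* = (1.2545, -1.5818), lambda* = (-2.1273)


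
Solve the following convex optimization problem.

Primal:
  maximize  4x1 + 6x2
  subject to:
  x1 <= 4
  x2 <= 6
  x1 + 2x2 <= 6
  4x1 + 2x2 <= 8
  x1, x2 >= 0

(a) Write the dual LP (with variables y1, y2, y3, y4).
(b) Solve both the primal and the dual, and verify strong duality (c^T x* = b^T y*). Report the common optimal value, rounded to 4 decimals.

The standard primal-dual pair for 'max c^T x s.t. A x <= b, x >= 0' is:
  Dual:  min b^T y  s.t.  A^T y >= c,  y >= 0.

So the dual LP is:
  minimize  4y1 + 6y2 + 6y3 + 8y4
  subject to:
    y1 + y3 + 4y4 >= 4
    y2 + 2y3 + 2y4 >= 6
    y1, y2, y3, y4 >= 0

Solving the primal: x* = (0.6667, 2.6667).
  primal value c^T x* = 18.6667.
Solving the dual: y* = (0, 0, 2.6667, 0.3333).
  dual value b^T y* = 18.6667.
Strong duality: c^T x* = b^T y*. Confirmed.

18.6667


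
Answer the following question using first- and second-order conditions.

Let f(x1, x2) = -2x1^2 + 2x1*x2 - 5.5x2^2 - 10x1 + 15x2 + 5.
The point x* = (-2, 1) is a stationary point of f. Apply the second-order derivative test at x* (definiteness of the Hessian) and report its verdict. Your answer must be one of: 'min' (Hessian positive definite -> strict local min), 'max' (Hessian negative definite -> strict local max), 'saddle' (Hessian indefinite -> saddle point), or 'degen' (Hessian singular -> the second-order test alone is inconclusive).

Compute the Hessian H = grad^2 f:
  H = [[-4, 2], [2, -11]]
Verify stationarity: grad f(x*) = H x* + g = (0, 0).
Eigenvalues of H: -11.5311, -3.4689.
Both eigenvalues < 0, so H is negative definite -> x* is a strict local max.

max


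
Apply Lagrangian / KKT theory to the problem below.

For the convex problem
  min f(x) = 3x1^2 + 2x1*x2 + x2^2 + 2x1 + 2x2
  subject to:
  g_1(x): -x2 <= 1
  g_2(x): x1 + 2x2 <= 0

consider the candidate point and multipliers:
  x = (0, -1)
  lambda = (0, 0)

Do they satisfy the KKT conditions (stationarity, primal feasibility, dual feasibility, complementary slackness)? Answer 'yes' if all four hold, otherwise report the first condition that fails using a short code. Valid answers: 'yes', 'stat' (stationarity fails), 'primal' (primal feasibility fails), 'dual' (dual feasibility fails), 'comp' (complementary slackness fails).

Gradient of f: grad f(x) = Q x + c = (0, 0)
Constraint values g_i(x) = a_i^T x - b_i:
  g_1((0, -1)) = 0
  g_2((0, -1)) = -2
Stationarity residual: grad f(x) + sum_i lambda_i a_i = (0, 0)
  -> stationarity OK
Primal feasibility (all g_i <= 0): OK
Dual feasibility (all lambda_i >= 0): OK
Complementary slackness (lambda_i * g_i(x) = 0 for all i): OK

Verdict: yes, KKT holds.

yes


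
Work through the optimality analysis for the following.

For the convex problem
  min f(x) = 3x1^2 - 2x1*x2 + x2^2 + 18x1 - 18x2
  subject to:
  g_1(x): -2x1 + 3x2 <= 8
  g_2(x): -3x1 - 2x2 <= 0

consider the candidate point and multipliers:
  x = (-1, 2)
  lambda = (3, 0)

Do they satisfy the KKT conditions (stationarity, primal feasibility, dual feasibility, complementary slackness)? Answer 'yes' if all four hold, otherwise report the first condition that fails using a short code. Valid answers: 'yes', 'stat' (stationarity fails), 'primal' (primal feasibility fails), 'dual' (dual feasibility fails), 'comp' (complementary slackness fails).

Gradient of f: grad f(x) = Q x + c = (8, -12)
Constraint values g_i(x) = a_i^T x - b_i:
  g_1((-1, 2)) = 0
  g_2((-1, 2)) = -1
Stationarity residual: grad f(x) + sum_i lambda_i a_i = (2, -3)
  -> stationarity FAILS
Primal feasibility (all g_i <= 0): OK
Dual feasibility (all lambda_i >= 0): OK
Complementary slackness (lambda_i * g_i(x) = 0 for all i): OK

Verdict: the first failing condition is stationarity -> stat.

stat


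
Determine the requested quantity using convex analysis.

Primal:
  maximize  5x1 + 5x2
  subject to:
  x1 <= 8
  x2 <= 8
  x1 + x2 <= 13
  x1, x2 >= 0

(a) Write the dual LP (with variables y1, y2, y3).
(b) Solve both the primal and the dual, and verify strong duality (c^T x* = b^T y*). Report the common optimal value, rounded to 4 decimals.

The standard primal-dual pair for 'max c^T x s.t. A x <= b, x >= 0' is:
  Dual:  min b^T y  s.t.  A^T y >= c,  y >= 0.

So the dual LP is:
  minimize  8y1 + 8y2 + 13y3
  subject to:
    y1 + y3 >= 5
    y2 + y3 >= 5
    y1, y2, y3 >= 0

Solving the primal: x* = (5, 8).
  primal value c^T x* = 65.
Solving the dual: y* = (0, 0, 5).
  dual value b^T y* = 65.
Strong duality: c^T x* = b^T y*. Confirmed.

65


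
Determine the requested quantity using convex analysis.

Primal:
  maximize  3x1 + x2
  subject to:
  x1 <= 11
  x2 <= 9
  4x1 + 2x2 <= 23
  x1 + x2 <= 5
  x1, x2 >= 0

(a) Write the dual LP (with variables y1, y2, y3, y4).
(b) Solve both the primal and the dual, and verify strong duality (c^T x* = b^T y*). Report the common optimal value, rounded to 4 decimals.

The standard primal-dual pair for 'max c^T x s.t. A x <= b, x >= 0' is:
  Dual:  min b^T y  s.t.  A^T y >= c,  y >= 0.

So the dual LP is:
  minimize  11y1 + 9y2 + 23y3 + 5y4
  subject to:
    y1 + 4y3 + y4 >= 3
    y2 + 2y3 + y4 >= 1
    y1, y2, y3, y4 >= 0

Solving the primal: x* = (5, 0).
  primal value c^T x* = 15.
Solving the dual: y* = (0, 0, 0, 3).
  dual value b^T y* = 15.
Strong duality: c^T x* = b^T y*. Confirmed.

15


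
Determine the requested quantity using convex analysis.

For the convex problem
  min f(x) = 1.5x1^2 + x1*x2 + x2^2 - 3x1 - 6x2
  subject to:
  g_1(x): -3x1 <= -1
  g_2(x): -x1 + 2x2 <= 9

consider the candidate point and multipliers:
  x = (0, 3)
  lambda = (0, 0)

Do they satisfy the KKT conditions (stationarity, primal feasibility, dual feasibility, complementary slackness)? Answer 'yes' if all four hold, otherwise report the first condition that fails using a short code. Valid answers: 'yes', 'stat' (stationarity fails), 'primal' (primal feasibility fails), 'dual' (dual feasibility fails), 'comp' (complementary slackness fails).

Gradient of f: grad f(x) = Q x + c = (0, 0)
Constraint values g_i(x) = a_i^T x - b_i:
  g_1((0, 3)) = 1
  g_2((0, 3)) = -3
Stationarity residual: grad f(x) + sum_i lambda_i a_i = (0, 0)
  -> stationarity OK
Primal feasibility (all g_i <= 0): FAILS
Dual feasibility (all lambda_i >= 0): OK
Complementary slackness (lambda_i * g_i(x) = 0 for all i): OK

Verdict: the first failing condition is primal_feasibility -> primal.

primal


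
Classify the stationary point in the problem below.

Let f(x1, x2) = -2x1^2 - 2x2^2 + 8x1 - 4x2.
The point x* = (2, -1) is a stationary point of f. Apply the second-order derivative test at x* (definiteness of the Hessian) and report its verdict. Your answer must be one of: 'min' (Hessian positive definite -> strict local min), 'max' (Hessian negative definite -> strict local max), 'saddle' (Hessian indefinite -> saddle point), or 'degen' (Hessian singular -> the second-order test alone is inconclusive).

Compute the Hessian H = grad^2 f:
  H = [[-4, 0], [0, -4]]
Verify stationarity: grad f(x*) = H x* + g = (0, 0).
Eigenvalues of H: -4, -4.
Both eigenvalues < 0, so H is negative definite -> x* is a strict local max.

max


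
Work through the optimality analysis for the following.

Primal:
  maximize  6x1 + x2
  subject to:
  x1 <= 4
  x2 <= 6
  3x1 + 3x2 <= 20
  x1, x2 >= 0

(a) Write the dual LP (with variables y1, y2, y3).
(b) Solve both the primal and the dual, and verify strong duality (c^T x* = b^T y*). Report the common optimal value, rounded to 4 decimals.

The standard primal-dual pair for 'max c^T x s.t. A x <= b, x >= 0' is:
  Dual:  min b^T y  s.t.  A^T y >= c,  y >= 0.

So the dual LP is:
  minimize  4y1 + 6y2 + 20y3
  subject to:
    y1 + 3y3 >= 6
    y2 + 3y3 >= 1
    y1, y2, y3 >= 0

Solving the primal: x* = (4, 2.6667).
  primal value c^T x* = 26.6667.
Solving the dual: y* = (5, 0, 0.3333).
  dual value b^T y* = 26.6667.
Strong duality: c^T x* = b^T y*. Confirmed.

26.6667


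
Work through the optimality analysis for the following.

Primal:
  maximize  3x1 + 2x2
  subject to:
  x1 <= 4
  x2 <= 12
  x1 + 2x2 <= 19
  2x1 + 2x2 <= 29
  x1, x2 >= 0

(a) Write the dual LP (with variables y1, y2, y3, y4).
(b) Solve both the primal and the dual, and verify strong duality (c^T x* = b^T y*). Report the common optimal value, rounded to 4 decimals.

The standard primal-dual pair for 'max c^T x s.t. A x <= b, x >= 0' is:
  Dual:  min b^T y  s.t.  A^T y >= c,  y >= 0.

So the dual LP is:
  minimize  4y1 + 12y2 + 19y3 + 29y4
  subject to:
    y1 + y3 + 2y4 >= 3
    y2 + 2y3 + 2y4 >= 2
    y1, y2, y3, y4 >= 0

Solving the primal: x* = (4, 7.5).
  primal value c^T x* = 27.
Solving the dual: y* = (2, 0, 1, 0).
  dual value b^T y* = 27.
Strong duality: c^T x* = b^T y*. Confirmed.

27


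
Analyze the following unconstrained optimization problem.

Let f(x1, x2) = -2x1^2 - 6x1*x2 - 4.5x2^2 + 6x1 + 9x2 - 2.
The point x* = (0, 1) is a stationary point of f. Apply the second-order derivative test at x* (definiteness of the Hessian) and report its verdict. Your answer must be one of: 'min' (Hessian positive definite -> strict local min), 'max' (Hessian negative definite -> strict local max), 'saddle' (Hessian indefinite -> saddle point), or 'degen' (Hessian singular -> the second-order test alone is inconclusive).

Compute the Hessian H = grad^2 f:
  H = [[-4, -6], [-6, -9]]
Verify stationarity: grad f(x*) = H x* + g = (0, 0).
Eigenvalues of H: -13, 0.
H has a zero eigenvalue (singular; negative semidefinite but not definite), so H is neither positive definite, negative definite, nor indefinite. The second-order test alone is inconclusive -> degen.
(Indeed, f is constant along the null direction of H through x*, so x* is not a strict local extremum.)

degen


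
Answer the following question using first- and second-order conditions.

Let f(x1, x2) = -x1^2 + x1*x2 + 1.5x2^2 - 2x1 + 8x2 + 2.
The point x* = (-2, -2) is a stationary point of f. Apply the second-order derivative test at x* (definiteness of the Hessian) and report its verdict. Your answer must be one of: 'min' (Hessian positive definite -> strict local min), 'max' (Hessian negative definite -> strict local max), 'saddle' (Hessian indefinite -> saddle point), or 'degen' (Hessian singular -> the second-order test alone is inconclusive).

Compute the Hessian H = grad^2 f:
  H = [[-2, 1], [1, 3]]
Verify stationarity: grad f(x*) = H x* + g = (0, 0).
Eigenvalues of H: -2.1926, 3.1926.
Eigenvalues have mixed signs, so H is indefinite -> x* is a saddle point.

saddle


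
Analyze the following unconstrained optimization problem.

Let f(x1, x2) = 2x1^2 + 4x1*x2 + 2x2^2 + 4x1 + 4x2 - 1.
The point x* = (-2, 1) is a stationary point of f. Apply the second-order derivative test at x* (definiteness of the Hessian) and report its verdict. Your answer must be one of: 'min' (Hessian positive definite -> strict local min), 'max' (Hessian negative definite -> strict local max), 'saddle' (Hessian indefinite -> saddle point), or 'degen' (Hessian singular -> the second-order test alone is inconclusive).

Compute the Hessian H = grad^2 f:
  H = [[4, 4], [4, 4]]
Verify stationarity: grad f(x*) = H x* + g = (0, 0).
Eigenvalues of H: 0, 8.
H has a zero eigenvalue (singular; positive semidefinite but not definite), so H is neither positive definite, negative definite, nor indefinite. The second-order test alone is inconclusive -> degen.
(Indeed, f is constant along the null direction of H through x*, so x* is not a strict local extremum.)

degen


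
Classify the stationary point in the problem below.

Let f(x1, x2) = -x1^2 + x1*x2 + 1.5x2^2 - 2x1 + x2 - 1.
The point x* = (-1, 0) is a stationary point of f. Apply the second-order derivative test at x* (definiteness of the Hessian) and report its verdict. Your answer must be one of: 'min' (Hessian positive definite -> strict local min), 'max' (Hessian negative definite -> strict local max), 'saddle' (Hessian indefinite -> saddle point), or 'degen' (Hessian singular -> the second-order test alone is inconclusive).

Compute the Hessian H = grad^2 f:
  H = [[-2, 1], [1, 3]]
Verify stationarity: grad f(x*) = H x* + g = (0, 0).
Eigenvalues of H: -2.1926, 3.1926.
Eigenvalues have mixed signs, so H is indefinite -> x* is a saddle point.

saddle


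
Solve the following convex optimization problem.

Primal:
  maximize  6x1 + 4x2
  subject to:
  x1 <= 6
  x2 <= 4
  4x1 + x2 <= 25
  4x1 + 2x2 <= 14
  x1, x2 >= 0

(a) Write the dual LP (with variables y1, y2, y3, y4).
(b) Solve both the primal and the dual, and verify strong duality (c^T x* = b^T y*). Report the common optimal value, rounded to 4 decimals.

The standard primal-dual pair for 'max c^T x s.t. A x <= b, x >= 0' is:
  Dual:  min b^T y  s.t.  A^T y >= c,  y >= 0.

So the dual LP is:
  minimize  6y1 + 4y2 + 25y3 + 14y4
  subject to:
    y1 + 4y3 + 4y4 >= 6
    y2 + y3 + 2y4 >= 4
    y1, y2, y3, y4 >= 0

Solving the primal: x* = (1.5, 4).
  primal value c^T x* = 25.
Solving the dual: y* = (0, 1, 0, 1.5).
  dual value b^T y* = 25.
Strong duality: c^T x* = b^T y*. Confirmed.

25


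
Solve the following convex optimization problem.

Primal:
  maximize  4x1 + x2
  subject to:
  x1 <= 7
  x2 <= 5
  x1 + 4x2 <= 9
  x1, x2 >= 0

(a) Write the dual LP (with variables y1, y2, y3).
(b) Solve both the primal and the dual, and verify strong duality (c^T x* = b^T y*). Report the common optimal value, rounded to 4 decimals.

The standard primal-dual pair for 'max c^T x s.t. A x <= b, x >= 0' is:
  Dual:  min b^T y  s.t.  A^T y >= c,  y >= 0.

So the dual LP is:
  minimize  7y1 + 5y2 + 9y3
  subject to:
    y1 + y3 >= 4
    y2 + 4y3 >= 1
    y1, y2, y3 >= 0

Solving the primal: x* = (7, 0.5).
  primal value c^T x* = 28.5.
Solving the dual: y* = (3.75, 0, 0.25).
  dual value b^T y* = 28.5.
Strong duality: c^T x* = b^T y*. Confirmed.

28.5


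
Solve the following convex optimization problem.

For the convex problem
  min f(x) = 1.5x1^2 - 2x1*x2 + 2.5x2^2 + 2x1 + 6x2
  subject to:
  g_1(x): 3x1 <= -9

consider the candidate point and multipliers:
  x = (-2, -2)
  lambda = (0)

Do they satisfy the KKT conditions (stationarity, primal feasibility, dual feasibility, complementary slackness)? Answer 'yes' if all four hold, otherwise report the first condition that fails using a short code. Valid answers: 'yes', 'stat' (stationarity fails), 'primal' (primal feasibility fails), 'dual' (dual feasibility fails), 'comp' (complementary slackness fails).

Gradient of f: grad f(x) = Q x + c = (0, 0)
Constraint values g_i(x) = a_i^T x - b_i:
  g_1((-2, -2)) = 3
Stationarity residual: grad f(x) + sum_i lambda_i a_i = (0, 0)
  -> stationarity OK
Primal feasibility (all g_i <= 0): FAILS
Dual feasibility (all lambda_i >= 0): OK
Complementary slackness (lambda_i * g_i(x) = 0 for all i): OK

Verdict: the first failing condition is primal_feasibility -> primal.

primal


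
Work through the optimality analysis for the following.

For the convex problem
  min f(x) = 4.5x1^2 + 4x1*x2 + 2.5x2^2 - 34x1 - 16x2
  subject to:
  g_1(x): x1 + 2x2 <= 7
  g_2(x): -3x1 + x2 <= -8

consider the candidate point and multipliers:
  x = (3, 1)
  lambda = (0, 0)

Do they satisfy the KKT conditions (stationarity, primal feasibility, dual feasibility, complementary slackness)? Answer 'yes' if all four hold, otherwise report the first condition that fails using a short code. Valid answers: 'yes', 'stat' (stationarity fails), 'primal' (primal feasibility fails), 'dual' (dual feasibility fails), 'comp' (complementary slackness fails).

Gradient of f: grad f(x) = Q x + c = (-3, 1)
Constraint values g_i(x) = a_i^T x - b_i:
  g_1((3, 1)) = -2
  g_2((3, 1)) = 0
Stationarity residual: grad f(x) + sum_i lambda_i a_i = (-3, 1)
  -> stationarity FAILS
Primal feasibility (all g_i <= 0): OK
Dual feasibility (all lambda_i >= 0): OK
Complementary slackness (lambda_i * g_i(x) = 0 for all i): OK

Verdict: the first failing condition is stationarity -> stat.

stat


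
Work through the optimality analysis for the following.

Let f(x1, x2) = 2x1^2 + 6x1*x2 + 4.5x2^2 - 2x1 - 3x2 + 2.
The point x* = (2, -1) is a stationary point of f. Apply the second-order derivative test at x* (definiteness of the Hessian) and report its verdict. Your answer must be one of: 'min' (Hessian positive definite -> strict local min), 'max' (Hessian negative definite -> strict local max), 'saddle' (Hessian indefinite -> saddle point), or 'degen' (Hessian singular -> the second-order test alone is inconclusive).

Compute the Hessian H = grad^2 f:
  H = [[4, 6], [6, 9]]
Verify stationarity: grad f(x*) = H x* + g = (0, 0).
Eigenvalues of H: 0, 13.
H has a zero eigenvalue (singular; positive semidefinite but not definite), so H is neither positive definite, negative definite, nor indefinite. The second-order test alone is inconclusive -> degen.
(Indeed, f is constant along the null direction of H through x*, so x* is not a strict local extremum.)

degen


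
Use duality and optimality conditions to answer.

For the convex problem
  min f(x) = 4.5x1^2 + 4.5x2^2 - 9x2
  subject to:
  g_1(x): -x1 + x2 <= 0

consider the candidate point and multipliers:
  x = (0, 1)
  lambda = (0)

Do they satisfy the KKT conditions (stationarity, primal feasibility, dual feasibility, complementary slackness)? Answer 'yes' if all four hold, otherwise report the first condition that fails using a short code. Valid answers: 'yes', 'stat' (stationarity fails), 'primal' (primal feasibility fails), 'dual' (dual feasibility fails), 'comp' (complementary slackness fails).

Gradient of f: grad f(x) = Q x + c = (0, 0)
Constraint values g_i(x) = a_i^T x - b_i:
  g_1((0, 1)) = 1
Stationarity residual: grad f(x) + sum_i lambda_i a_i = (0, 0)
  -> stationarity OK
Primal feasibility (all g_i <= 0): FAILS
Dual feasibility (all lambda_i >= 0): OK
Complementary slackness (lambda_i * g_i(x) = 0 for all i): OK

Verdict: the first failing condition is primal_feasibility -> primal.

primal


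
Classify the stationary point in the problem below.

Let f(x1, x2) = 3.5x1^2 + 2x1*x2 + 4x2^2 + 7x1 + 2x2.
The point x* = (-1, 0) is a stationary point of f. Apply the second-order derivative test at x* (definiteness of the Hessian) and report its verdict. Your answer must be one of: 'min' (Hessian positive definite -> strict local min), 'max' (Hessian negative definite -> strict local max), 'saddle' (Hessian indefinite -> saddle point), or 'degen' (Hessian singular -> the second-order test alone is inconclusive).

Compute the Hessian H = grad^2 f:
  H = [[7, 2], [2, 8]]
Verify stationarity: grad f(x*) = H x* + g = (0, 0).
Eigenvalues of H: 5.4384, 9.5616.
Both eigenvalues > 0, so H is positive definite -> x* is a strict local min.

min
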